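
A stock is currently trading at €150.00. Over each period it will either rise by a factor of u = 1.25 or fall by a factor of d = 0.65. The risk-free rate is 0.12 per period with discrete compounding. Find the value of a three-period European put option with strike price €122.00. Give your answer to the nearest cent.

Risk-neutral probability p = (1 + 0.12 − 0.65)/(1.25 − 0.65) = 0.4700/0.6000 = 0.7833
Terminal stock prices: S_uuu = 293, S_uud = 152.3, S_udd = 79.22, S_ddd = 41.19
Terminal payoffs (K − S): max(-171, 0) = 0, max(-30.34, 0) = 0, max(42.78, 0) = 42.78, max(80.81, 0) = 80.81
Node uu (S = 234.4): V_uu = 1/1.12·[0.7833·0.0000 + 0.2167·0.0000] = 0.0000
Node ud (S = 121.9): V_ud = 1/1.12·[0.7833·0.0000 + 0.2167·42.7812] = 8.2761
Node dd (S = 63.38): V_dd = 1/1.12·[0.7833·42.7812 + 0.2167·80.8063] = 45.5536
Node u (S = 187.5): V_u = 1/1.12·[0.7833·0.0000 + 0.2167·8.2761] = 1.6010
Node d (S = 97.5): V_d = 1/1.12·[0.7833·8.2761 + 0.2167·45.5536] = 14.6008
Node 0 (S = 150): V_0 = 1/1.12·[0.7833·1.6010 + 0.2167·14.6008] = 3.9443

€3.94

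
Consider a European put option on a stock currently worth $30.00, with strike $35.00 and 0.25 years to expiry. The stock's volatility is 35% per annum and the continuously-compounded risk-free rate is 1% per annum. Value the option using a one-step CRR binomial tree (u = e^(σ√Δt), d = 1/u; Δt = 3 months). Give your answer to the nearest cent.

$5.25

CRR parameters: u = e^(σ√Δt) = e^(0.35·√0.25) = 1.1912, d = 1/u = 0.8395
Per-period rate: rΔt = 0.01·0.25 = 0.0025, so R = e^0.0025 = 1.0025
Risk-neutral probability p = (e^0.0025 − 0.8395)/(1.1912 − 0.8395) = 0.1630/0.3518 = 0.4635
Terminal stock prices: S_u = 35.74, S_d = 25.18
Terminal payoffs (K − S): max(-0.7374, 0) = 0, max(9.816, 0) = 9.816
Node 0 (S = 30): V_0 = e^(−0.0025)·[0.4635·0.0000 + 0.5365·9.8163] = 5.2535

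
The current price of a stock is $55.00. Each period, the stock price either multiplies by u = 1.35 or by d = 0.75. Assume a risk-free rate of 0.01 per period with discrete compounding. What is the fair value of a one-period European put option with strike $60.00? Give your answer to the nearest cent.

Risk-neutral probability p = (1 + 0.01 − 0.75)/(1.35 − 0.75) = 0.2600/0.6000 = 0.4333
Terminal stock prices: S_u = 74.25, S_d = 41.25
Terminal payoffs (K − S): max(-14.25, 0) = 0, max(18.75, 0) = 18.75
Node 0 (S = 55): V_0 = 1/1.01·[0.4333·0.0000 + 0.5667·18.7500] = 10.5198

$10.52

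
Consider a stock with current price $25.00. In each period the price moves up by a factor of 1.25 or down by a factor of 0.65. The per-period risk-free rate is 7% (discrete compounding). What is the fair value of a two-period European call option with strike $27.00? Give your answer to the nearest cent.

$5.16

Risk-neutral probability p = (1 + 0.07 − 0.65)/(1.25 − 0.65) = 0.4200/0.6000 = 0.7000
Terminal stock prices: S_uu = 39.06, S_ud = 20.31, S_dd = 10.56
Terminal payoffs (S − K): max(12.06, 0) = 12.06, max(-6.688, 0) = 0, max(-16.44, 0) = 0
Node u (S = 31.25): V_u = 1/1.07·[0.7000·12.0625 + 0.3000·0.0000] = 7.8914
Node d (S = 16.25): V_d = 1/1.07·[0.7000·0.0000 + 0.3000·0.0000] = 0.0000
Node 0 (S = 25): V_0 = 1/1.07·[0.7000·7.8914 + 0.3000·0.0000] = 5.1626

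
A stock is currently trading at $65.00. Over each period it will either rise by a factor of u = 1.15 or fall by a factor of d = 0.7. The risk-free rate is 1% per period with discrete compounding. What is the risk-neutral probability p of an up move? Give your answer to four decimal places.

Risk-neutral probability p = (1 + 0.01 − 0.7)/(1.15 − 0.7) = 0.3100/0.4500 = 0.6889

p = 0.6889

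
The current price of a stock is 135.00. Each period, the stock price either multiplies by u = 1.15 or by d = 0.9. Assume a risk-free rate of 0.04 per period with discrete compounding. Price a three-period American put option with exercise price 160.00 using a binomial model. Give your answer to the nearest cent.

25.00

Risk-neutral probability p = (1 + 0.04 − 0.9)/(1.15 − 0.9) = 0.1400/0.2500 = 0.5600
Terminal stock prices: S_uuu = 205.3, S_uud = 160.7, S_udd = 125.8, S_ddd = 98.42
Terminal payoffs (K − S): max(-45.32, 0) = 0, max(-0.6837, 0) = 0, max(34.25, 0) = 34.25, max(61.58, 0) = 61.58
Node uu (S = 178.5): continuation = 1/1.04·[0.5600·0.0000 + 0.4400·0.0000] = 0.0000; exercise value = 0.0000 ≤ continuation, so V_uu = 0.0000
Node ud (S = 139.7): continuation = 1/1.04·[0.5600·0.0000 + 0.4400·34.2475] = 14.4893; exercise value = 20.2750 > continuation, so V_ud = 20.2750 (exercise)
Node dd (S = 109.4): continuation = 1/1.04·[0.5600·34.2475 + 0.4400·61.5850] = 44.4962; exercise value = 50.6500 > continuation, so V_dd = 50.6500 (exercise)
Node u (S = 155.2): continuation = 1/1.04·[0.5600·0.0000 + 0.4400·20.2750] = 8.5779; exercise value = 4.7500 ≤ continuation, so V_u = 8.5779
Node d (S = 121.5): continuation = 1/1.04·[0.5600·20.2750 + 0.4400·50.6500] = 32.3462; exercise value = 38.5000 > continuation, so V_d = 38.5000 (exercise)
Node 0 (S = 135): continuation = 1/1.04·[0.5600·8.5779 + 0.4400·38.5000] = 20.9073; exercise value = 25.0000 > continuation, so V_0 = 25.0000 (exercise)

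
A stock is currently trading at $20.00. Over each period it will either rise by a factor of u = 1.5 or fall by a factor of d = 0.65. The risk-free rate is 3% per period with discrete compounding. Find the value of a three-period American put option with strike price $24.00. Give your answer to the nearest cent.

Risk-neutral probability p = (1 + 0.03 − 0.65)/(1.5 − 0.65) = 0.3800/0.8500 = 0.4471
Terminal stock prices: S_uuu = 67.5, S_uud = 29.25, S_udd = 12.68, S_ddd = 5.492
Terminal payoffs (K − S): max(-43.5, 0) = 0, max(-5.25, 0) = 0, max(11.32, 0) = 11.32, max(18.51, 0) = 18.51
Node uu (S = 45): continuation = 1/1.03·[0.4471·0.0000 + 0.5529·0.0000] = 0.0000; exercise value = 0.0000 ≤ continuation, so V_uu = 0.0000
Node ud (S = 19.5): continuation = 1/1.03·[0.4471·0.0000 + 0.5529·11.3250] = 6.0797; exercise value = 4.5000 ≤ continuation, so V_ud = 6.0797
Node dd (S = 8.45): continuation = 1/1.03·[0.4471·11.3250 + 0.5529·18.5075] = 14.8510; exercise value = 15.5500 > continuation, so V_dd = 15.5500 (exercise)
Node u (S = 30): continuation = 1/1.03·[0.4471·0.0000 + 0.5529·6.0797] = 3.2638; exercise value = 0.0000 ≤ continuation, so V_u = 3.2638
Node d (S = 13): continuation = 1/1.03·[0.4471·6.0797 + 0.5529·15.5500] = 10.9866; exercise value = 11.0000 > continuation, so V_d = 11.0000 (exercise)
Node 0 (S = 20): continuation = 1/1.03·[0.4471·3.2638 + 0.5529·11.0000] = 7.3218; exercise value = 4.0000 ≤ continuation, so V_0 = 7.3218

$7.32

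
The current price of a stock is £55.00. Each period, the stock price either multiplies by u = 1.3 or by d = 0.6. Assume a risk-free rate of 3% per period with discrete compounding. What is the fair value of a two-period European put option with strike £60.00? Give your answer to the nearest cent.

Risk-neutral probability p = (1 + 0.03 − 0.6)/(1.3 − 0.6) = 0.4300/0.7000 = 0.6143
Terminal stock prices: S_uu = 92.95, S_ud = 42.9, S_dd = 19.8
Terminal payoffs (K − S): max(-32.95, 0) = 0, max(17.1, 0) = 17.1, max(40.2, 0) = 40.2
Node u (S = 71.5): V_u = 1/1.03·[0.6143·0.0000 + 0.3857·17.1000] = 6.4036
Node d (S = 33): V_d = 1/1.03·[0.6143·17.1000 + 0.3857·40.2000] = 25.2524
Node 0 (S = 55): V_0 = 1/1.03·[0.6143·6.4036 + 0.3857·25.2524] = 13.2756

£13.28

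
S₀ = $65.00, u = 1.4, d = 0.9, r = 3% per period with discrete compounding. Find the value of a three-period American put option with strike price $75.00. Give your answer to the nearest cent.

$12.02

Risk-neutral probability p = (1 + 0.03 − 0.9)/(1.4 − 0.9) = 0.1300/0.5000 = 0.2600
Terminal stock prices: S_uuu = 178.4, S_uud = 114.7, S_udd = 73.71, S_ddd = 47.39
Terminal payoffs (K − S): max(-103.4, 0) = 0, max(-39.66, 0) = 0, max(1.29, 0) = 1.29, max(27.61, 0) = 27.61
Node uu (S = 127.4): continuation = 1/1.03·[0.2600·0.0000 + 0.7400·0.0000] = 0.0000; exercise value = 0.0000 ≤ continuation, so V_uu = 0.0000
Node ud (S = 81.9): continuation = 1/1.03·[0.2600·0.0000 + 0.7400·1.2900] = 0.9268; exercise value = 0.0000 ≤ continuation, so V_ud = 0.9268
Node dd (S = 52.65): continuation = 1/1.03·[0.2600·1.2900 + 0.7400·27.6150] = 20.1655; exercise value = 22.3500 > continuation, so V_dd = 22.3500 (exercise)
Node u (S = 91): continuation = 1/1.03·[0.2600·0.0000 + 0.7400·0.9268] = 0.6659; exercise value = 0.0000 ≤ continuation, so V_u = 0.6659
Node d (S = 58.5): continuation = 1/1.03·[0.2600·0.9268 + 0.7400·22.3500] = 16.2912; exercise value = 16.5000 > continuation, so V_d = 16.5000 (exercise)
Node 0 (S = 65): continuation = 1/1.03·[0.2600·0.6659 + 0.7400·16.5000] = 12.0224; exercise value = 10.0000 ≤ continuation, so V_0 = 12.0224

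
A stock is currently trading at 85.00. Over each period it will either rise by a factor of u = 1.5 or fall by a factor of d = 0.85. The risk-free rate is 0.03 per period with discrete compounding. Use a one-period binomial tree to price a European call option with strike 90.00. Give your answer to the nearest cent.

Risk-neutral probability p = (1 + 0.03 − 0.85)/(1.5 − 0.85) = 0.1800/0.6500 = 0.2769
Terminal stock prices: S_u = 127.5, S_d = 72.25
Terminal payoffs (S − K): max(37.5, 0) = 37.5, max(-17.75, 0) = 0
Node 0 (S = 85): V_0 = 1/1.03·[0.2769·37.5000 + 0.7231·0.0000] = 10.0822

10.08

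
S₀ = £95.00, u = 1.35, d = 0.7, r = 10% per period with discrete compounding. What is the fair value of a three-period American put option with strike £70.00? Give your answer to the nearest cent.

Risk-neutral probability p = (1 + 0.1 − 0.7)/(1.35 − 0.7) = 0.4000/0.6500 = 0.6154
Terminal stock prices: S_uuu = 233.7, S_uud = 121.2, S_udd = 62.84, S_ddd = 32.58
Terminal payoffs (K − S): max(-163.7, 0) = 0, max(-51.2, 0) = 0, max(7.158, 0) = 7.158, max(37.42, 0) = 37.42
Node uu (S = 173.1): continuation = 1/1.1·[0.6154·0.0000 + 0.3846·0.0000] = 0.0000; exercise value = 0.0000 ≤ continuation, so V_uu = 0.0000
Node ud (S = 89.77): continuation = 1/1.1·[0.6154·0.0000 + 0.3846·7.1575] = 2.5026; exercise value = 0.0000 ≤ continuation, so V_ud = 2.5026
Node dd (S = 46.55): continuation = 1/1.1·[0.6154·7.1575 + 0.3846·37.4150] = 17.0864; exercise value = 23.4500 > continuation, so V_dd = 23.4500 (exercise)
Node u (S = 128.2): continuation = 1/1.1·[0.6154·0.0000 + 0.3846·2.5026] = 0.8750; exercise value = 0.0000 ≤ continuation, so V_u = 0.8750
Node d (S = 66.5): continuation = 1/1.1·[0.6154·2.5026 + 0.3846·23.4500] = 9.5994; exercise value = 3.5000 ≤ continuation, so V_d = 9.5994
Node 0 (S = 95): continuation = 1/1.1·[0.6154·0.8750 + 0.3846·9.5994] = 3.8460; exercise value = 0.0000 ≤ continuation, so V_0 = 3.8460

£3.85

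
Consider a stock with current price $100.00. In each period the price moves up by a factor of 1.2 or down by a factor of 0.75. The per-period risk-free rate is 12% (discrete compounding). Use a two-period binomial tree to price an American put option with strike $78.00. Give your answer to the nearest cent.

Risk-neutral probability p = (1 + 0.12 − 0.75)/(1.2 − 0.75) = 0.3700/0.4500 = 0.8222
Terminal stock prices: S_uu = 144, S_ud = 90, S_dd = 56.25
Terminal payoffs (K − S): max(-66, 0) = 0, max(-12, 0) = 0, max(21.75, 0) = 21.75
Node u (S = 120): continuation = 1/1.12·[0.8222·0.0000 + 0.1778·0.0000] = 0.0000; exercise value = 0.0000 ≤ continuation, so V_u = 0.0000
Node d (S = 75): continuation = 1/1.12·[0.8222·0.0000 + 0.1778·21.7500] = 3.4524; exercise value = 3.0000 ≤ continuation, so V_d = 3.4524
Node 0 (S = 100): continuation = 1/1.12·[0.8222·0.0000 + 0.1778·3.4524] = 0.5480; exercise value = 0.0000 ≤ continuation, so V_0 = 0.5480

$0.55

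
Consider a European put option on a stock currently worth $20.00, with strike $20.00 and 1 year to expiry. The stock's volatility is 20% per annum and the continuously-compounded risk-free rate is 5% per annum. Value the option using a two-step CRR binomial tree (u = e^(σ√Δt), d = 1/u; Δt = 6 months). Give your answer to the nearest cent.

$0.93

CRR parameters: u = e^(σ√Δt) = e^(0.2·√0.5) = 1.1519, d = 1/u = 0.8681
Per-period rate: rΔt = 0.05·0.5 = 0.025, so R = e^0.025 = 1.0253
Risk-neutral probability p = (e^0.025 − 0.8681)/(1.1519 − 0.8681) = 0.1572/0.2838 = 0.5539
Terminal stock prices: S_uu = 26.54, S_ud = 20, S_dd = 15.07
Terminal payoffs (K − S): max(-6.538, 0) = 0, max(0, 0) = 0, max(4.927, 0) = 4.927
Node u (S = 23.04): V_u = e^(−0.025)·[0.5539·0.0000 + 0.4461·0.0000] = 0.0000
Node d (S = 17.36): V_d = e^(−0.025)·[0.5539·0.0000 + 0.4461·4.9272] = 2.1437
Node 0 (S = 20): V_0 = e^(−0.025)·[0.5539·0.0000 + 0.4461·2.1437] = 0.9327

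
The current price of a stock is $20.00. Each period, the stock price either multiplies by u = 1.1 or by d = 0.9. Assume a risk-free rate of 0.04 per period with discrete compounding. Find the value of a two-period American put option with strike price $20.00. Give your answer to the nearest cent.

$0.62

Risk-neutral probability p = (1 + 0.04 − 0.9)/(1.1 − 0.9) = 0.1400/0.2000 = 0.7000
Terminal stock prices: S_uu = 24.2, S_ud = 19.8, S_dd = 16.2
Terminal payoffs (K − S): max(-4.2, 0) = 0, max(0.2, 0) = 0.2, max(3.8, 0) = 3.8
Node u (S = 22): continuation = 1/1.04·[0.7000·0.0000 + 0.3000·0.2000] = 0.0577; exercise value = 0.0000 ≤ continuation, so V_u = 0.0577
Node d (S = 18): continuation = 1/1.04·[0.7000·0.2000 + 0.3000·3.8000] = 1.2308; exercise value = 2.0000 > continuation, so V_d = 2.0000 (exercise)
Node 0 (S = 20): continuation = 1/1.04·[0.7000·0.0577 + 0.3000·2.0000] = 0.6158; exercise value = 0.0000 ≤ continuation, so V_0 = 0.6158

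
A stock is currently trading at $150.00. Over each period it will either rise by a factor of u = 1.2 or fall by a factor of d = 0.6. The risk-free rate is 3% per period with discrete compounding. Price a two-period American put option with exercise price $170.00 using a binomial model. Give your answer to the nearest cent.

$33.87

Risk-neutral probability p = (1 + 0.03 − 0.6)/(1.2 − 0.6) = 0.4300/0.6000 = 0.7167
Terminal stock prices: S_uu = 216, S_ud = 108, S_dd = 54
Terminal payoffs (K − S): max(-46, 0) = 0, max(62, 0) = 62, max(116, 0) = 116
Node u (S = 180): continuation = 1/1.03·[0.7167·0.0000 + 0.2833·62.0000] = 17.0550; exercise value = 0.0000 ≤ continuation, so V_u = 17.0550
Node d (S = 90): continuation = 1/1.03·[0.7167·62.0000 + 0.2833·116.0000] = 75.0485; exercise value = 80.0000 > continuation, so V_d = 80.0000 (exercise)
Node 0 (S = 150): continuation = 1/1.03·[0.7167·17.0550 + 0.2833·80.0000] = 33.8732; exercise value = 20.0000 ≤ continuation, so V_0 = 33.8732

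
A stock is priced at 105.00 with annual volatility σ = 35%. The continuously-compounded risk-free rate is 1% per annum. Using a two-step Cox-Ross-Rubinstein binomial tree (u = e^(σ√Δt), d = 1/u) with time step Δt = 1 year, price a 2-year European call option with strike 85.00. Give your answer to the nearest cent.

CRR parameters: u = e^(σ√Δt) = e^(0.35·√1) = 1.4191, d = 1/u = 0.7047
Per-period rate: rΔt = 0.01·1 = 0.01, so R = e^0.01 = 1.0101
Risk-neutral probability p = (e^0.01 − 0.7047)/(1.4191 − 0.7047) = 0.3054/0.7144 = 0.4275
Terminal stock prices: S_uu = 211.4, S_ud = 105, S_dd = 52.14
Terminal payoffs (S − K): max(126.4, 0) = 126.4, max(20, 0) = 20, max(-32.86, 0) = 0
Node u (S = 149): V_u = e^(−0.01)·[0.4275·126.4440 + 0.5725·20.0000] = 64.8479
Node d (S = 73.99): V_d = e^(−0.01)·[0.4275·20.0000 + 0.5725·0.0000] = 8.4640
Node 0 (S = 105): V_0 = e^(−0.01)·[0.4275·64.8479 + 0.5725·8.4640] = 32.2413

32.24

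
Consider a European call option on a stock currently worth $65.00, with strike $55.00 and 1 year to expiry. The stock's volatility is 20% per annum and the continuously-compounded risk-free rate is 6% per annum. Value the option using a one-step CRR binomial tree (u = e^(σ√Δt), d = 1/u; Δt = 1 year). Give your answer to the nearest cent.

$13.87

CRR parameters: u = e^(σ√Δt) = e^(0.2·√1) = 1.2214, d = 1/u = 0.8187
Per-period rate: rΔt = 0.06·1 = 0.06, so R = e^0.06 = 1.0618
Risk-neutral probability p = (e^0.06 − 0.8187)/(1.2214 − 0.8187) = 0.2431/0.4027 = 0.6037
Terminal stock prices: S_u = 79.39, S_d = 53.22
Terminal payoffs (S − K): max(24.39, 0) = 24.39, max(-1.783, 0) = 0
Node 0 (S = 65): V_0 = e^(−0.06)·[0.6037·24.3912 + 0.3963·0.0000] = 13.8682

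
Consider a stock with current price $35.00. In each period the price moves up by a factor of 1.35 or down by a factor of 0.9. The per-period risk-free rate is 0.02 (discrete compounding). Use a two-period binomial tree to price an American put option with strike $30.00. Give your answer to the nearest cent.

$0.85

Risk-neutral probability p = (1 + 0.02 − 0.9)/(1.35 − 0.9) = 0.1200/0.4500 = 0.2667
Terminal stock prices: S_uu = 63.79, S_ud = 42.52, S_dd = 28.35
Terminal payoffs (K − S): max(-33.79, 0) = 0, max(-12.52, 0) = 0, max(1.65, 0) = 1.65
Node u (S = 47.25): continuation = 1/1.02·[0.2667·0.0000 + 0.7333·0.0000] = 0.0000; exercise value = 0.0000 ≤ continuation, so V_u = 0.0000
Node d (S = 31.5): continuation = 1/1.02·[0.2667·0.0000 + 0.7333·1.6500] = 1.1863; exercise value = 0.0000 ≤ continuation, so V_d = 1.1863
Node 0 (S = 35): continuation = 1/1.02·[0.2667·0.0000 + 0.7333·1.1863] = 0.8529; exercise value = 0.0000 ≤ continuation, so V_0 = 0.8529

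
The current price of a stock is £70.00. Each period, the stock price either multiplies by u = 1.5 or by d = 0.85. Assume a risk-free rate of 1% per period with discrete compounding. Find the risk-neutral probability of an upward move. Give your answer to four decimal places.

p = 0.2462

Risk-neutral probability p = (1 + 0.01 − 0.85)/(1.5 − 0.85) = 0.1600/0.6500 = 0.2462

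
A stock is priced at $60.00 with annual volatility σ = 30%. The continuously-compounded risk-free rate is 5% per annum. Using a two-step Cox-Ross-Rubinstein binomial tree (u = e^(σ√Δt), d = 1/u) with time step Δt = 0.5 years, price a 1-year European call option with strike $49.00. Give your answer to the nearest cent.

$15.65

CRR parameters: u = e^(σ√Δt) = e^(0.3·√0.5) = 1.2363, d = 1/u = 0.8089
Per-period rate: rΔt = 0.05·0.5 = 0.025, so R = e^0.025 = 1.0253
Risk-neutral probability p = (e^0.025 − 0.8089)/(1.2363 − 0.8089) = 0.2165/0.4275 = 0.5064
Terminal stock prices: S_uu = 91.71, S_ud = 60, S_dd = 39.26
Terminal payoffs (S − K): max(42.71, 0) = 42.71, max(11, 0) = 11, max(-9.745, 0) = 0
Node u (S = 74.18): V_u = e^(−0.025)·[0.5064·42.7079 + 0.4936·11.0000] = 26.3885
Node d (S = 48.53): V_d = e^(−0.025)·[0.5064·11.0000 + 0.4936·0.0000] = 5.4327
Node 0 (S = 60): V_0 = e^(−0.025)·[0.5064·26.3885 + 0.4936·5.4327] = 15.6483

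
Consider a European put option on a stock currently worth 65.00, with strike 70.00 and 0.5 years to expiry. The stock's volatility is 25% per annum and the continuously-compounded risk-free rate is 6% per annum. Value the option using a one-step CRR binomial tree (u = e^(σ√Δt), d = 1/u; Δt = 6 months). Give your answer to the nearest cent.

6.91

CRR parameters: u = e^(σ√Δt) = e^(0.25·√0.5) = 1.1934, d = 1/u = 0.8380
Per-period rate: rΔt = 0.06·0.5 = 0.03, so R = e^0.03 = 1.0305
Risk-neutral probability p = (e^0.03 − 0.8380)/(1.1934 − 0.8380) = 0.1925/0.3554 = 0.5416
Terminal stock prices: S_u = 77.57, S_d = 54.47
Terminal payoffs (K − S): max(-7.569, 0) = 0, max(15.53, 0) = 15.53
Node 0 (S = 65): V_0 = e^(−0.03)·[0.5416·0.0000 + 0.4584·15.5322] = 6.9093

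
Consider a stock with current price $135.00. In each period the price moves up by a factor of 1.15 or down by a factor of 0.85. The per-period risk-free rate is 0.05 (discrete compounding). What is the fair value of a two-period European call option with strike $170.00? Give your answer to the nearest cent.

$3.44

Risk-neutral probability p = (1 + 0.05 − 0.85)/(1.15 − 0.85) = 0.2000/0.3000 = 0.6667
Terminal stock prices: S_uu = 178.5, S_ud = 132, S_dd = 97.54
Terminal payoffs (S − K): max(8.537, 0) = 8.537, max(-38.04, 0) = 0, max(-72.46, 0) = 0
Node u (S = 155.2): V_u = 1/1.05·[0.6667·8.5375 + 0.3333·0.0000] = 5.4206
Node d (S = 114.8): V_d = 1/1.05·[0.6667·0.0000 + 0.3333·0.0000] = 0.0000
Node 0 (S = 135): V_0 = 1/1.05·[0.6667·5.4206 + 0.3333·0.0000] = 3.4417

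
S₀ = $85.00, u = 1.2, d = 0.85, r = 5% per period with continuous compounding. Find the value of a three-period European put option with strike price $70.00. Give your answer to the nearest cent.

Risk-neutral probability p = (e^0.05 − 0.85)/(1.2 − 0.85) = 0.2013/0.3500 = 0.5751
Terminal stock prices: S_uuu = 146.9, S_uud = 104, S_udd = 73.69, S_ddd = 52.2
Terminal payoffs (K − S): max(-76.88, 0) = 0, max(-34.04, 0) = 0, max(-3.695, 0) = 0, max(17.8, 0) = 17.8
Node uu (S = 122.4): V_uu = e^(−0.05)·[0.5751·0.0000 + 0.4249·0.0000] = 0.0000
Node ud (S = 86.7): V_ud = e^(−0.05)·[0.5751·0.0000 + 0.4249·0.0000] = 0.0000
Node dd (S = 61.41): V_dd = e^(−0.05)·[0.5751·0.0000 + 0.4249·17.7994] = 7.1948
Node u (S = 102): V_u = e^(−0.05)·[0.5751·0.0000 + 0.4249·0.0000] = 0.0000
Node d (S = 72.25): V_d = e^(−0.05)·[0.5751·0.0000 + 0.4249·7.1948] = 2.9082
Node 0 (S = 85): V_0 = e^(−0.05)·[0.5751·0.0000 + 0.4249·2.9082] = 1.1756

$1.18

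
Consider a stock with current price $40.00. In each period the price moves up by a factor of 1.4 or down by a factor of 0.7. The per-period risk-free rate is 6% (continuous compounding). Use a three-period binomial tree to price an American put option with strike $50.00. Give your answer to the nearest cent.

Risk-neutral probability p = (e^0.06 − 0.7)/(1.4 − 0.7) = 0.3618/0.7000 = 0.5169
Terminal stock prices: S_uuu = 109.8, S_uud = 54.88, S_udd = 27.44, S_ddd = 13.72
Terminal payoffs (K − S): max(-59.76, 0) = 0, max(-4.88, 0) = 0, max(22.56, 0) = 22.56, max(36.28, 0) = 36.28
Node uu (S = 78.4): continuation = e^(−0.06)·[0.5169·0.0000 + 0.4831·0.0000] = 0.0000; exercise value = 0.0000 ≤ continuation, so V_uu = 0.0000
Node ud (S = 39.2): continuation = e^(−0.06)·[0.5169·0.0000 + 0.4831·22.5600] = 10.2638; exercise value = 10.8000 > continuation, so V_ud = 10.8000 (exercise)
Node dd (S = 19.6): continuation = e^(−0.06)·[0.5169·22.5600 + 0.4831·36.2800] = 27.4882; exercise value = 30.4000 > continuation, so V_dd = 30.4000 (exercise)
Node u (S = 56): continuation = e^(−0.06)·[0.5169·0.0000 + 0.4831·10.8000] = 4.9135; exercise value = 0.0000 ≤ continuation, so V_u = 4.9135
Node d (S = 28): continuation = e^(−0.06)·[0.5169·10.8000 + 0.4831·30.4000] = 19.0882; exercise value = 22.0000 > continuation, so V_d = 22.0000 (exercise)
Node 0 (S = 40): continuation = e^(−0.06)·[0.5169·4.9135 + 0.4831·22.0000] = 12.4010; exercise value = 10.0000 ≤ continuation, so V_0 = 12.4010

$12.40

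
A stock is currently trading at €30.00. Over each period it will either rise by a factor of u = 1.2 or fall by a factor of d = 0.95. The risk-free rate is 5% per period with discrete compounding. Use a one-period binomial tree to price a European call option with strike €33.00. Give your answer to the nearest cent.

Risk-neutral probability p = (1 + 0.05 − 0.95)/(1.2 − 0.95) = 0.1000/0.2500 = 0.4000
Terminal stock prices: S_u = 36, S_d = 28.5
Terminal payoffs (S − K): max(3, 0) = 3, max(-4.5, 0) = 0
Node 0 (S = 30): V_0 = 1/1.05·[0.4000·3.0000 + 0.6000·0.0000] = 1.1429

€1.14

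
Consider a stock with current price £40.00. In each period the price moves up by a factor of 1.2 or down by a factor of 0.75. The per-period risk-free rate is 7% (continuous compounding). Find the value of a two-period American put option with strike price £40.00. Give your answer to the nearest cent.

£3.35

Risk-neutral probability p = (e^0.07 − 0.75)/(1.2 − 0.75) = 0.3225/0.4500 = 0.7167
Terminal stock prices: S_uu = 57.6, S_ud = 36, S_dd = 22.5
Terminal payoffs (K − S): max(-17.6, 0) = 0, max(4, 0) = 4, max(17.5, 0) = 17.5
Node u (S = 48): continuation = e^(−0.07)·[0.7167·0.0000 + 0.2833·4.0000] = 1.0566; exercise value = 0.0000 ≤ continuation, so V_u = 1.0566
Node d (S = 30): continuation = e^(−0.07)·[0.7167·4.0000 + 0.2833·17.5000] = 7.2958; exercise value = 10.0000 > continuation, so V_d = 10.0000 (exercise)
Node 0 (S = 40): continuation = e^(−0.07)·[0.7167·1.0566 + 0.2833·10.0000] = 3.3477; exercise value = 0.0000 ≤ continuation, so V_0 = 3.3477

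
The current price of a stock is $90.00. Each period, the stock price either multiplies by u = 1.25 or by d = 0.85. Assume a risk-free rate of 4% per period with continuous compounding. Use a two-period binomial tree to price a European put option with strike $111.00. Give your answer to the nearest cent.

Risk-neutral probability p = (e^0.04 − 0.85)/(1.25 − 0.85) = 0.1908/0.4000 = 0.4770
Terminal stock prices: S_uu = 140.6, S_ud = 95.62, S_dd = 65.02
Terminal payoffs (K − S): max(-29.62, 0) = 0, max(15.38, 0) = 15.38, max(45.98, 0) = 45.98
Node u (S = 112.5): V_u = e^(−0.04)·[0.4770·0.0000 + 0.5230·15.3750] = 7.7254
Node d (S = 76.5): V_d = e^(−0.04)·[0.4770·15.3750 + 0.5230·45.9750] = 30.1476
Node 0 (S = 90): V_0 = e^(−0.04)·[0.4770·7.7254 + 0.5230·30.1476] = 18.6889

$18.69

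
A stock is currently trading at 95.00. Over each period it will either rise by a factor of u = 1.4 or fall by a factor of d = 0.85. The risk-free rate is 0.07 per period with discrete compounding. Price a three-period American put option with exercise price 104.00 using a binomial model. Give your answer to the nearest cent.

Risk-neutral probability p = (1 + 0.07 − 0.85)/(1.4 − 0.85) = 0.2200/0.5500 = 0.4000
Terminal stock prices: S_uuu = 260.7, S_uud = 158.3, S_udd = 96.09, S_ddd = 58.34
Terminal payoffs (K − S): max(-156.7, 0) = 0, max(-54.27, 0) = 0, max(7.908, 0) = 7.908, max(45.66, 0) = 45.66
Node uu (S = 186.2): continuation = 1/1.07·[0.4000·0.0000 + 0.6000·0.0000] = 0.0000; exercise value = 0.0000 ≤ continuation, so V_uu = 0.0000
Node ud (S = 113): continuation = 1/1.07·[0.4000·0.0000 + 0.6000·7.9075] = 4.4341; exercise value = 0.0000 ≤ continuation, so V_ud = 4.4341
Node dd (S = 68.64): continuation = 1/1.07·[0.4000·7.9075 + 0.6000·45.6581] = 28.5588; exercise value = 35.3625 > continuation, so V_dd = 35.3625 (exercise)
Node u (S = 133): continuation = 1/1.07·[0.4000·0.0000 + 0.6000·4.4341] = 2.4864; exercise value = 0.0000 ≤ continuation, so V_u = 2.4864
Node d (S = 80.75): continuation = 1/1.07·[0.4000·4.4341 + 0.6000·35.3625] = 21.4871; exercise value = 23.2500 > continuation, so V_d = 23.2500 (exercise)
Node 0 (S = 95): continuation = 1/1.07·[0.4000·2.4864 + 0.6000·23.2500] = 13.9669; exercise value = 9.0000 ≤ continuation, so V_0 = 13.9669

13.97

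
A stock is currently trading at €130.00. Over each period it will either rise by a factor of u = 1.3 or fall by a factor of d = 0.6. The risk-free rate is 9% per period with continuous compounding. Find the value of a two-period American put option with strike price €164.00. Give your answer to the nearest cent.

€34.00

Risk-neutral probability p = (e^0.09 − 0.6)/(1.3 − 0.6) = 0.4942/0.7000 = 0.7060
Terminal stock prices: S_uu = 219.7, S_ud = 101.4, S_dd = 46.8
Terminal payoffs (K − S): max(-55.7, 0) = 0, max(62.6, 0) = 62.6, max(117.2, 0) = 117.2
Node u (S = 169): continuation = e^(−0.09)·[0.7060·0.0000 + 0.2940·62.6000] = 16.8225; exercise value = 0.0000 ≤ continuation, so V_u = 16.8225
Node d (S = 78): continuation = e^(−0.09)·[0.7060·62.6000 + 0.2940·117.2000] = 71.8847; exercise value = 86.0000 > continuation, so V_d = 86.0000 (exercise)
Node 0 (S = 130): continuation = e^(−0.09)·[0.7060·16.8225 + 0.2940·86.0000] = 33.9646; exercise value = 34.0000 > continuation, so V_0 = 34.0000 (exercise)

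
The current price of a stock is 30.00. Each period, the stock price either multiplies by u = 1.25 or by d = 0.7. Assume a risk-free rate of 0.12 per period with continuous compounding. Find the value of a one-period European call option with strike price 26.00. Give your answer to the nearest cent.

Risk-neutral probability p = (e^0.12 − 0.7)/(1.25 − 0.7) = 0.4275/0.5500 = 0.7773
Terminal stock prices: S_u = 37.5, S_d = 21
Terminal payoffs (S − K): max(11.5, 0) = 11.5, max(-5, 0) = 0
Node 0 (S = 30): V_0 = e^(−0.12)·[0.7773·11.5000 + 0.2227·0.0000] = 7.9278

7.93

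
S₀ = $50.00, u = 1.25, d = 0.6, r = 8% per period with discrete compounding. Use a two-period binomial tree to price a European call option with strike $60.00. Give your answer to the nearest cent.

$8.47

Risk-neutral probability p = (1 + 0.08 − 0.6)/(1.25 − 0.6) = 0.4800/0.6500 = 0.7385
Terminal stock prices: S_uu = 78.12, S_ud = 37.5, S_dd = 18
Terminal payoffs (S − K): max(18.12, 0) = 18.12, max(-22.5, 0) = 0, max(-42, 0) = 0
Node u (S = 62.5): V_u = 1/1.08·[0.7385·18.1250 + 0.2615·0.0000] = 12.3932
Node d (S = 30): V_d = 1/1.08·[0.7385·0.0000 + 0.2615·0.0000] = 0.0000
Node 0 (S = 50): V_0 = 1/1.08·[0.7385·12.3932 + 0.2615·0.0000] = 8.4740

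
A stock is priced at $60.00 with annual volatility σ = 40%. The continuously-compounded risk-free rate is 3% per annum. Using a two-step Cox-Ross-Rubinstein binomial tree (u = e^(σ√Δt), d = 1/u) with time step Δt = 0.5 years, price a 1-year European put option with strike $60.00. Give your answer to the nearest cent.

$7.44

CRR parameters: u = e^(σ√Δt) = e^(0.4·√0.5) = 1.3269, d = 1/u = 0.7536
Per-period rate: rΔt = 0.03·0.5 = 0.015, so R = e^0.015 = 1.0151
Risk-neutral probability p = (e^0.015 − 0.7536)/(1.3269 − 0.7536) = 0.2615/0.5733 = 0.4561
Terminal stock prices: S_uu = 105.6, S_ud = 60, S_dd = 34.08
Terminal payoffs (K − S): max(-45.64, 0) = 0, max(0, 0) = 0, max(25.92, 0) = 25.92
Node u (S = 79.61): V_u = e^(−0.015)·[0.4561·0.0000 + 0.5439·0.0000] = 0.0000
Node d (S = 45.22): V_d = e^(−0.015)·[0.4561·0.0000 + 0.5439·25.9218] = 13.8884
Node 0 (S = 60): V_0 = e^(−0.015)·[0.4561·0.0000 + 0.5439·13.8884] = 7.4412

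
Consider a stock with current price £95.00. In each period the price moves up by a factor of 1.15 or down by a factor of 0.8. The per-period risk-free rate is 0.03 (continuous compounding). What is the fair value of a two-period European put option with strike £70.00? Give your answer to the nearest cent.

£1.01

Risk-neutral probability p = (e^0.03 − 0.8)/(1.15 − 0.8) = 0.2305/0.3500 = 0.6584
Terminal stock prices: S_uu = 125.6, S_ud = 87.4, S_dd = 60.8
Terminal payoffs (K − S): max(-55.64, 0) = 0, max(-17.4, 0) = 0, max(9.2, 0) = 9.2
Node u (S = 109.2): V_u = e^(−0.03)·[0.6584·0.0000 + 0.3416·0.0000] = 0.0000
Node d (S = 76): V_d = e^(−0.03)·[0.6584·0.0000 + 0.3416·9.2000] = 3.0495
Node 0 (S = 95): V_0 = e^(−0.03)·[0.6584·0.0000 + 0.3416·3.0495] = 1.0108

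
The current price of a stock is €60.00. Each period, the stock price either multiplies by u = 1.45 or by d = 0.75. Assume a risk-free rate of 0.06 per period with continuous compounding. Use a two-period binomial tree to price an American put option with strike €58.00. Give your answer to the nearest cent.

Risk-neutral probability p = (e^0.06 − 0.75)/(1.45 − 0.75) = 0.3118/0.7000 = 0.4455
Terminal stock prices: S_uu = 126.2, S_ud = 65.25, S_dd = 33.75
Terminal payoffs (K − S): max(-68.15, 0) = 0, max(-7.25, 0) = 0, max(24.25, 0) = 24.25
Node u (S = 87): continuation = e^(−0.06)·[0.4455·0.0000 + 0.5545·0.0000] = 0.0000; exercise value = 0.0000 ≤ continuation, so V_u = 0.0000
Node d (S = 45): continuation = e^(−0.06)·[0.4455·0.0000 + 0.5545·24.2500] = 12.6640; exercise value = 13.0000 > continuation, so V_d = 13.0000 (exercise)
Node 0 (S = 60): continuation = e^(−0.06)·[0.4455·0.0000 + 0.5545·13.0000] = 6.7889; exercise value = 0.0000 ≤ continuation, so V_0 = 6.7889

€6.79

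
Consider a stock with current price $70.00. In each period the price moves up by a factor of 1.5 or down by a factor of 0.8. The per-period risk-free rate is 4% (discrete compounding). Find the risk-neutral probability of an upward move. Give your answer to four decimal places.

p = 0.3429

Risk-neutral probability p = (1 + 0.04 − 0.8)/(1.5 − 0.8) = 0.2400/0.7000 = 0.3429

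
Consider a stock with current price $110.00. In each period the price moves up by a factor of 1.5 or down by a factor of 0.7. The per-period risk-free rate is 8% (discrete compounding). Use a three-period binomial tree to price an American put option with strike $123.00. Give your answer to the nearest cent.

Risk-neutral probability p = (1 + 0.08 − 0.7)/(1.5 − 0.7) = 0.3800/0.8000 = 0.4750
Terminal stock prices: S_uuu = 371.2, S_uud = 173.2, S_udd = 80.85, S_ddd = 37.73
Terminal payoffs (K − S): max(-248.2, 0) = 0, max(-50.25, 0) = 0, max(42.15, 0) = 42.15, max(85.27, 0) = 85.27
Node uu (S = 247.5): continuation = 1/1.08·[0.4750·0.0000 + 0.5250·0.0000] = 0.0000; exercise value = 0.0000 ≤ continuation, so V_uu = 0.0000
Node ud (S = 115.5): continuation = 1/1.08·[0.4750·0.0000 + 0.5250·42.1500] = 20.4896; exercise value = 7.5000 ≤ continuation, so V_ud = 20.4896
Node dd (S = 53.9): continuation = 1/1.08·[0.4750·42.1500 + 0.5250·85.2700] = 59.9889; exercise value = 69.1000 > continuation, so V_dd = 69.1000 (exercise)
Node u (S = 165): continuation = 1/1.08·[0.4750·0.0000 + 0.5250·20.4896] = 9.9602; exercise value = 0.0000 ≤ continuation, so V_u = 9.9602
Node d (S = 77): continuation = 1/1.08·[0.4750·20.4896 + 0.5250·69.1000] = 42.6019; exercise value = 46.0000 > continuation, so V_d = 46.0000 (exercise)
Node 0 (S = 110): continuation = 1/1.08·[0.4750·9.9602 + 0.5250·46.0000] = 26.7418; exercise value = 13.0000 ≤ continuation, so V_0 = 26.7418

$26.74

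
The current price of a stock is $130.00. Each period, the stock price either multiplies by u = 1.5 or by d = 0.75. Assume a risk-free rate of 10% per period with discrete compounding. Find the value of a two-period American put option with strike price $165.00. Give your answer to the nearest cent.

Risk-neutral probability p = (1 + 0.1 − 0.75)/(1.5 − 0.75) = 0.3500/0.7500 = 0.4667
Terminal stock prices: S_uu = 292.5, S_ud = 146.2, S_dd = 73.12
Terminal payoffs (K − S): max(-127.5, 0) = 0, max(18.75, 0) = 18.75, max(91.88, 0) = 91.88
Node u (S = 195): continuation = 1/1.1·[0.4667·0.0000 + 0.5333·18.7500] = 9.0909; exercise value = 0.0000 ≤ continuation, so V_u = 9.0909
Node d (S = 97.5): continuation = 1/1.1·[0.4667·18.7500 + 0.5333·91.8750] = 52.5000; exercise value = 67.5000 > continuation, so V_d = 67.5000 (exercise)
Node 0 (S = 130): continuation = 1/1.1·[0.4667·9.0909 + 0.5333·67.5000] = 36.5840; exercise value = 35.0000 ≤ continuation, so V_0 = 36.5840

$36.58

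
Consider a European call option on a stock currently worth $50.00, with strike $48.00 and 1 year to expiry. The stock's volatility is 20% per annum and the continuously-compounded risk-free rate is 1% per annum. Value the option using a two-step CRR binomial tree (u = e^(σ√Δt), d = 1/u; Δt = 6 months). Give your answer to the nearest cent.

$5.21

CRR parameters: u = e^(σ√Δt) = e^(0.2·√0.5) = 1.1519, d = 1/u = 0.8681
Per-period rate: rΔt = 0.01·0.5 = 0.005, so R = e^0.005 = 1.0050
Risk-neutral probability p = (e^0.005 − 0.8681)/(1.1519 − 0.8681) = 0.1369/0.2838 = 0.4824
Terminal stock prices: S_uu = 66.34, S_ud = 50, S_dd = 37.68
Terminal payoffs (S − K): max(18.34, 0) = 18.34, max(2, 0) = 2, max(-10.32, 0) = 0
Node u (S = 57.6): V_u = e^(−0.005)·[0.4824·18.3448 + 0.5176·2.0000] = 9.8349
Node d (S = 43.41): V_d = e^(−0.005)·[0.4824·2.0000 + 0.5176·0.0000] = 0.9599
Node 0 (S = 50): V_0 = e^(−0.005)·[0.4824·9.8349 + 0.5176·0.9599] = 5.2148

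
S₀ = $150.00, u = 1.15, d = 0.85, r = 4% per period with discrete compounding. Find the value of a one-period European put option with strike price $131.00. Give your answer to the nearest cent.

Risk-neutral probability p = (1 + 0.04 − 0.85)/(1.15 − 0.85) = 0.1900/0.3000 = 0.6333
Terminal stock prices: S_u = 172.5, S_d = 127.5
Terminal payoffs (K − S): max(-41.5, 0) = 0, max(3.5, 0) = 3.5
Node 0 (S = 150): V_0 = 1/1.04·[0.6333·0.0000 + 0.3667·3.5000] = 1.2340

$1.23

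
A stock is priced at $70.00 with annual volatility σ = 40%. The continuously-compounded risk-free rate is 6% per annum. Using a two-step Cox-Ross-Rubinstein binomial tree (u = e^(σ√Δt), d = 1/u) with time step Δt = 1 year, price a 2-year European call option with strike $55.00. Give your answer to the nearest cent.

CRR parameters: u = e^(σ√Δt) = e^(0.4·√1) = 1.4918, d = 1/u = 0.6703
Per-period rate: rΔt = 0.06·1 = 0.06, so R = e^0.06 = 1.0618
Risk-neutral probability p = (e^0.06 − 0.6703)/(1.4918 − 0.6703) = 0.3915/0.8215 = 0.4766
Terminal stock prices: S_uu = 155.8, S_ud = 70, S_dd = 31.45
Terminal payoffs (S − K): max(100.8, 0) = 100.8, max(15, 0) = 15, max(-23.55, 0) = 0
Node u (S = 104.4): V_u = e^(−0.06)·[0.4766·100.7879 + 0.5234·15.0000] = 52.6307
Node d (S = 46.92): V_d = e^(−0.06)·[0.4766·15.0000 + 0.5234·0.0000] = 6.7325
Node 0 (S = 70): V_0 = e^(−0.06)·[0.4766·52.6307 + 0.5234·6.7325] = 26.9409

$26.94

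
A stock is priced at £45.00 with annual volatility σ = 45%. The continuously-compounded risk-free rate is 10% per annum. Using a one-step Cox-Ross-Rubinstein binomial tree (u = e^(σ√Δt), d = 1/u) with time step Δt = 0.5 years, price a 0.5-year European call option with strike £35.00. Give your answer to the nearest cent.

£12.78

CRR parameters: u = e^(σ√Δt) = e^(0.45·√0.5) = 1.3746, d = 1/u = 0.7275
Per-period rate: rΔt = 0.1·0.5 = 0.05, so R = e^0.05 = 1.0513
Risk-neutral probability p = (e^0.05 − 0.7275)/(1.3746 − 0.7275) = 0.3238/0.6472 = 0.5003
Terminal stock prices: S_u = 61.86, S_d = 32.74
Terminal payoffs (S − K): max(26.86, 0) = 26.86, max(-2.264, 0) = 0
Node 0 (S = 45): V_0 = e^(−0.05)·[0.5003·26.8592 + 0.4997·0.0000] = 12.7832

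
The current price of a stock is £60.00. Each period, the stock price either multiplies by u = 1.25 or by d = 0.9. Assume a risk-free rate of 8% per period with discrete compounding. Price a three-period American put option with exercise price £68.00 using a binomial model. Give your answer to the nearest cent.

Risk-neutral probability p = (1 + 0.08 − 0.9)/(1.25 − 0.9) = 0.1800/0.3500 = 0.5143
Terminal stock prices: S_uuu = 117.2, S_uud = 84.38, S_udd = 60.75, S_ddd = 43.74
Terminal payoffs (K − S): max(-49.19, 0) = 0, max(-16.38, 0) = 0, max(7.25, 0) = 7.25, max(24.26, 0) = 24.26
Node uu (S = 93.75): continuation = 1/1.08·[0.5143·0.0000 + 0.4857·0.0000] = 0.0000; exercise value = 0.0000 ≤ continuation, so V_uu = 0.0000
Node ud (S = 67.5): continuation = 1/1.08·[0.5143·0.0000 + 0.4857·7.2500] = 3.2606; exercise value = 0.5000 ≤ continuation, so V_ud = 3.2606
Node dd (S = 48.6): continuation = 1/1.08·[0.5143·7.2500 + 0.4857·24.2600] = 14.3630; exercise value = 19.4000 > continuation, so V_dd = 19.4000 (exercise)
Node u (S = 75): continuation = 1/1.08·[0.5143·0.0000 + 0.4857·3.2606] = 1.4664; exercise value = 0.0000 ≤ continuation, so V_u = 1.4664
Node d (S = 54): continuation = 1/1.08·[0.5143·3.2606 + 0.4857·19.4000] = 10.2775; exercise value = 14.0000 > continuation, so V_d = 14.0000 (exercise)
Node 0 (S = 60): continuation = 1/1.08·[0.5143·1.4664 + 0.4857·14.0000] = 6.9946; exercise value = 8.0000 > continuation, so V_0 = 8.0000 (exercise)

£8.00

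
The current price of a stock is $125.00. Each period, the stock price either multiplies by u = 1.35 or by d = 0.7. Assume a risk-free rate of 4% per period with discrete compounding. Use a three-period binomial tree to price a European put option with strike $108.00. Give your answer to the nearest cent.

Risk-neutral probability p = (1 + 0.04 − 0.7)/(1.35 − 0.7) = 0.3400/0.6500 = 0.5231
Terminal stock prices: S_uuu = 307.5, S_uud = 159.5, S_udd = 82.69, S_ddd = 42.87
Terminal payoffs (K − S): max(-199.5, 0) = 0, max(-51.47, 0) = 0, max(25.31, 0) = 25.31, max(65.12, 0) = 65.12
Node uu (S = 227.8): V_uu = 1/1.04·[0.5231·0.0000 + 0.4769·0.0000] = 0.0000
Node ud (S = 118.1): V_ud = 1/1.04·[0.5231·0.0000 + 0.4769·25.3125] = 11.6078
Node dd (S = 61.25): V_dd = 1/1.04·[0.5231·25.3125 + 0.4769·65.1250] = 42.5962
Node u (S = 168.8): V_u = 1/1.04·[0.5231·0.0000 + 0.4769·11.6078] = 5.3231
Node d (S = 87.5): V_d = 1/1.04·[0.5231·11.6078 + 0.4769·42.5962] = 25.3720
Node 0 (S = 125): V_0 = 1/1.04·[0.5231·5.3231 + 0.4769·25.3720] = 14.3124

$14.31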